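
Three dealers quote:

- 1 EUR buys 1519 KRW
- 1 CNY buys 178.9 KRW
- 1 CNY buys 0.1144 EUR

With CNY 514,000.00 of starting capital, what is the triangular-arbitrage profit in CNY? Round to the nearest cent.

Profit: CNY 15,163.23

Profitable loop is CNY → KRW → EUR → CNY:
CNY 514,000.00 × 178.9 = KRW 91,954,600
KRW 91,954,600 ÷ 1519 = EUR 60,536.27
EUR 60,536.27 ÷ 0.1144 = CNY 529,163.23
Profit = CNY 529,163.23 − CNY 514,000.00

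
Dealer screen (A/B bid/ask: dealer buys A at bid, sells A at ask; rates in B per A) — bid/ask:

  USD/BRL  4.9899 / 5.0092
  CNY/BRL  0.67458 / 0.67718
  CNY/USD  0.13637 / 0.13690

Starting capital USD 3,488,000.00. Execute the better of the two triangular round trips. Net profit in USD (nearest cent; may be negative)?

Net profit: USD 16,959.76

Best loop USD → BRL → CNY → USD:
USD 3,488,000.00 × 4.9899 (sell USD at bid) = BRL 17,404,771.20
BRL 17,404,771.20 ÷ 0.67718 (buy CNY at ask) = CNY 25,701,838.80
CNY 25,701,838.80 × 0.13637 (sell CNY at bid) = USD 3,504,959.76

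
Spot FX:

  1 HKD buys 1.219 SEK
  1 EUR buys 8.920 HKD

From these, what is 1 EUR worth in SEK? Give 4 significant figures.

1 EUR × 8.920 = 8.92 HKD
8.92 HKD × 1.219 = 10.8735 SEK

EUR/SEK = 10.87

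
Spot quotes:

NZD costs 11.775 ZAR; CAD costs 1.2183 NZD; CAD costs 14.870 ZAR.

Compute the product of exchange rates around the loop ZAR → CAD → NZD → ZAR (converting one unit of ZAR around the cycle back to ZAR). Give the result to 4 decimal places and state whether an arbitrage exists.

0.9647 (arbitrage exists)

Around ZAR → CAD → NZD → ZAR: 1 ÷ 14.870 × 1.2183 × 11.775 = 0.964726
Product < 1; profitable direction is ZAR → NZD → CAD → ZAR.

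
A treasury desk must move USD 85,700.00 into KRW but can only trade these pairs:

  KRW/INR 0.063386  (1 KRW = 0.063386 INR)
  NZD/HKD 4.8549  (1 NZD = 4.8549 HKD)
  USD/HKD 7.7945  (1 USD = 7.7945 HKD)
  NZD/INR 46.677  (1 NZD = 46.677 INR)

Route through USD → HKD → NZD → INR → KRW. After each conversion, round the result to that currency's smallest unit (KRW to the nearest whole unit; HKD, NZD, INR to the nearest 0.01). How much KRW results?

USD 85,700.00 × 7.7945 = HKD 667,988.65
HKD 667,988.65 ÷ 4.8549 = NZD 137,590.61
NZD 137,590.61 × 46.677 = INR 6,422,316.90
INR 6,422,316.90 ÷ 0.063386 = KRW 101,320,747

KRW 101,320,747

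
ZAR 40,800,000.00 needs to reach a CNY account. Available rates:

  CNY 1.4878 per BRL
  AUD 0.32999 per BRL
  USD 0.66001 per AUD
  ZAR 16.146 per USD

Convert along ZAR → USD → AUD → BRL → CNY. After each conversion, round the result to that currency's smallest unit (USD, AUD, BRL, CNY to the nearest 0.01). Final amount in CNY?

ZAR 40,800,000.00 ÷ 16.146 = USD 2,526,941.66
USD 2,526,941.66 ÷ 0.66001 = AUD 3,828,641.48
AUD 3,828,641.48 ÷ 0.32999 = BRL 11,602,295.46
BRL 11,602,295.46 × 1.4878 = CNY 17,261,895.19

CNY 17,261,895.19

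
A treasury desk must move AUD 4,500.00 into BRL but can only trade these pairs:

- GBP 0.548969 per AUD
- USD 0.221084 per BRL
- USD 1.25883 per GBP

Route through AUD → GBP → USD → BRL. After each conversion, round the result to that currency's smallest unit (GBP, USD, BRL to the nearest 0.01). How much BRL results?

AUD 4,500.00 × 0.548969 = GBP 2,470.36
GBP 2,470.36 × 1.25883 = USD 3,109.76
USD 3,109.76 ÷ 0.221084 = BRL 14,065.97

BRL 14,065.97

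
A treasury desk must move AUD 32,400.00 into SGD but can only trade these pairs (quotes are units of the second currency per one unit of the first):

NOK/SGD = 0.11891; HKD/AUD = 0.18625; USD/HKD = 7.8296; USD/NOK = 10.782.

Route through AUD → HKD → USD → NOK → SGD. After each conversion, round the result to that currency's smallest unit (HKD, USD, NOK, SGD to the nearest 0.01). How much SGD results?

SGD 28,485.69

AUD 32,400.00 ÷ 0.18625 = HKD 173,959.73
HKD 173,959.73 ÷ 7.8296 = USD 22,218.21
USD 22,218.21 × 10.782 = NOK 239,556.74
NOK 239,556.74 × 0.11891 = SGD 28,485.69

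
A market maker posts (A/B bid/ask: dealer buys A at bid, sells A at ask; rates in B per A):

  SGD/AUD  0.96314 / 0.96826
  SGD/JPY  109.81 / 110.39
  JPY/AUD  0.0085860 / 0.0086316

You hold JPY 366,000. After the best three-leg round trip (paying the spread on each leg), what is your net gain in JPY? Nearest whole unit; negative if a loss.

Net profit: JPY 3,955

Best loop JPY → SGD → AUD → JPY:
JPY 366,000 ÷ 110.39 (buy SGD at ask) = SGD 3,315.52
SGD 3,315.52 × 0.96314 (sell SGD at bid) = AUD 3,193.31
AUD 3,193.31 ÷ 0.0086316 (buy JPY at ask) = JPY 369,955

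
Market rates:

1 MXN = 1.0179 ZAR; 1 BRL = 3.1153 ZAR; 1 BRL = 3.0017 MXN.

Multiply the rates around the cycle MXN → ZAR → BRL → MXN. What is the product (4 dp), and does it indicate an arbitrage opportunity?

Around MXN → ZAR → BRL → MXN: 1 × 1.0179 ÷ 3.1153 × 3.0017 = 0.980782
Product < 1; profitable direction is MXN → BRL → ZAR → MXN.

0.9808 (arbitrage exists)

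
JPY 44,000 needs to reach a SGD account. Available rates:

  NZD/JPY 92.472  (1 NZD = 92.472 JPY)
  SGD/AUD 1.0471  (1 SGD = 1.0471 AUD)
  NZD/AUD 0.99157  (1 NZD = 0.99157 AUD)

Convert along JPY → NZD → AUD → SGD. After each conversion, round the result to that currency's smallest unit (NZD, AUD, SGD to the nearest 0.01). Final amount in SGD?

SGD 450.59

JPY 44,000 ÷ 92.472 = NZD 475.82
NZD 475.82 × 0.99157 = AUD 471.81
AUD 471.81 ÷ 1.0471 = SGD 450.59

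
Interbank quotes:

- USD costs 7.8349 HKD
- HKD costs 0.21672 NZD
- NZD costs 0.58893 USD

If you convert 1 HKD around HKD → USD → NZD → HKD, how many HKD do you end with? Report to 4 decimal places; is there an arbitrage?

1.0000 (no arbitrage)

Around HKD → USD → NZD → HKD: 1 ÷ 7.8349 ÷ 0.58893 ÷ 0.21672 = 1.000009
Product ≈ 1 (deviation 0.001%, within rounding noise).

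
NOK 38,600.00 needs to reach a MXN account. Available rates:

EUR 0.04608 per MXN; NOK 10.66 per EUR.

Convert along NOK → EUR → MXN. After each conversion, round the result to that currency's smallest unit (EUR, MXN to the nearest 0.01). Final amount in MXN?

NOK 38,600.00 ÷ 10.66 = EUR 3,621.01
EUR 3,621.01 ÷ 0.04608 = MXN 78,580.95

MXN 78,580.95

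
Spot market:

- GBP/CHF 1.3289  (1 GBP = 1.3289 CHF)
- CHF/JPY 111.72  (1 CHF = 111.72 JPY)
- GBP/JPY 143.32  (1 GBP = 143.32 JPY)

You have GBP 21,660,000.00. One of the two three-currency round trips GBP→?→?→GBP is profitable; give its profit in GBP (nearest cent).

Profit: GBP 777,521.46

Profitable loop is GBP → CHF → JPY → GBP:
GBP 21,660,000.00 × 1.3289 = CHF 28,783,974.00
CHF 28,783,974.00 × 111.72 = JPY 3,215,745,575
JPY 3,215,745,575 ÷ 143.32 = GBP 22,437,521.46
Profit = GBP 22,437,521.46 − GBP 21,660,000.00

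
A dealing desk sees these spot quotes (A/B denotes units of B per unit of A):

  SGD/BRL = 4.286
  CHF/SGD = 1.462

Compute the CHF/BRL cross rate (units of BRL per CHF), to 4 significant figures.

CHF/BRL = 6.266

1 CHF × 1.462 = 1.462 SGD
1.462 SGD × 4.286 = 6.26613 BRL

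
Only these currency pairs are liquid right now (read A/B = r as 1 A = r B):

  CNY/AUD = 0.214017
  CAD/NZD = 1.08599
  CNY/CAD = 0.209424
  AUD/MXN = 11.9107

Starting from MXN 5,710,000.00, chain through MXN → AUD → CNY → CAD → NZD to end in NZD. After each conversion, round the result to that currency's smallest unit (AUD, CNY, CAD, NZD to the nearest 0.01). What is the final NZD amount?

NZD 509,451.47

MXN 5,710,000.00 ÷ 11.9107 = AUD 479,400.87
AUD 479,400.87 ÷ 0.214017 = CNY 2,240,013.04
CNY 2,240,013.04 × 0.209424 = CAD 469,112.49
CAD 469,112.49 × 1.08599 = NZD 509,451.47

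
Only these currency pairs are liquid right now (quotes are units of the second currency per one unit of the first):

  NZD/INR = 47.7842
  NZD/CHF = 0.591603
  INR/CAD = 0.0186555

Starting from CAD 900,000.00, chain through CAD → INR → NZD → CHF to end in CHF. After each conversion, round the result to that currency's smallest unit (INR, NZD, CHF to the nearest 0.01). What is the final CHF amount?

CAD 900,000.00 ÷ 0.0186555 = INR 48,243,145.45
INR 48,243,145.45 ÷ 47.7842 = NZD 1,009,604.54
NZD 1,009,604.54 × 0.591603 = CHF 597,285.07

CHF 597,285.07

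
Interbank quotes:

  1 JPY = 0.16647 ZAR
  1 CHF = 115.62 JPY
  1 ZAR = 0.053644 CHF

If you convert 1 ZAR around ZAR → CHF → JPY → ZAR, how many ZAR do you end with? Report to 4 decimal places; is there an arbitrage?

1.0325 (arbitrage exists)

Around ZAR → CHF → JPY → ZAR: 1 × 0.053644 × 115.62 × 0.16647 = 1.032500
Product > 1; profitable direction is ZAR → CHF → JPY → ZAR.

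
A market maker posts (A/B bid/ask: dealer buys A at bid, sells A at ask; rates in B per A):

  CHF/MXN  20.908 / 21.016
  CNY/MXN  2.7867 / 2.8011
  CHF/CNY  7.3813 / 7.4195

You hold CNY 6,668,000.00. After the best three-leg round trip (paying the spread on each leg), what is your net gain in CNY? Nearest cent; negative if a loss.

Best loop CNY → CHF → MXN → CNY:
CNY 6,668,000.00 ÷ 7.4195 (buy CHF at ask) = CHF 898,712.85
CHF 898,712.85 × 20.908 (sell CHF at bid) = MXN 18,790,288.29
MXN 18,790,288.29 ÷ 2.8011 (buy CNY at ask) = CNY 6,708,181.89

Net profit: CNY 40,181.89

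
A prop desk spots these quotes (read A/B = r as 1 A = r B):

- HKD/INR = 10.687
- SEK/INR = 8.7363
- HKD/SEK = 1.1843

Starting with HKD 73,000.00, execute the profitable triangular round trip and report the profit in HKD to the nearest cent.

Profit: HKD 2,403.13

Profitable loop is HKD → INR → SEK → HKD:
HKD 73,000.00 × 10.687 = INR 780,151.00
INR 780,151.00 ÷ 8.7363 = SEK 89,299.93
SEK 89,299.93 ÷ 1.1843 = HKD 75,403.13
Profit = HKD 75,403.13 − HKD 73,000.00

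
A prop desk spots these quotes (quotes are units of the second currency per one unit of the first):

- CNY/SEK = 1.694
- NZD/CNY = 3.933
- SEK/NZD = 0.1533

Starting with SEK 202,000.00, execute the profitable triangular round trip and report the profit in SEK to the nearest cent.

Profitable loop is SEK → NZD → CNY → SEK:
SEK 202,000.00 × 0.1533 = NZD 30,966.60
NZD 30,966.60 × 3.933 = CNY 121,791.64
CNY 121,791.64 × 1.694 = SEK 206,315.03
Profit = SEK 206,315.03 − SEK 202,000.00

Profit: SEK 4,315.03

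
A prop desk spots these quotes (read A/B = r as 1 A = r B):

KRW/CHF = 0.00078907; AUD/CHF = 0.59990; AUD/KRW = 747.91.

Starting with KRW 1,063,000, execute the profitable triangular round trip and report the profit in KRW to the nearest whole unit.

Profitable loop is KRW → AUD → CHF → KRW:
KRW 1,063,000 ÷ 747.91 = AUD 1,421.29
AUD 1,421.29 × 0.59990 = CHF 852.63
CHF 852.63 ÷ 0.00078907 = KRW 1,080,556
Profit = KRW 1,080,556 − KRW 1,063,000

Profit: KRW 17,556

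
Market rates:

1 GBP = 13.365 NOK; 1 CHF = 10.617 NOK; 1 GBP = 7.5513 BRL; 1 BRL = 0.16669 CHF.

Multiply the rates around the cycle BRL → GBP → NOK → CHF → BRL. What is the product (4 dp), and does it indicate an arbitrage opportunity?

1.0001 (no arbitrage)

Around BRL → GBP → NOK → CHF → BRL: 1 ÷ 7.5513 × 13.365 ÷ 10.617 ÷ 0.16669 = 1.000083
Product ≈ 1 (deviation 0.008%, within rounding noise).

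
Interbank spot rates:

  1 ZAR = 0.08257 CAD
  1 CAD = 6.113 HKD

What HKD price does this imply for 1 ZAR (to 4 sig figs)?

ZAR/HKD = 0.5048

1 ZAR × 0.08257 = 0.08257 CAD
0.08257 CAD × 6.113 = 0.50475 HKD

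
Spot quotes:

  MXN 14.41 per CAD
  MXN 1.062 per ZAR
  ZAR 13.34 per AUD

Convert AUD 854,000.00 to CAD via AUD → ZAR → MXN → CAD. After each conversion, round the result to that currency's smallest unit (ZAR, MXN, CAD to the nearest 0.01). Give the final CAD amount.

AUD 854,000.00 × 13.34 = ZAR 11,392,360.00
ZAR 11,392,360.00 × 1.062 = MXN 12,098,686.32
MXN 12,098,686.32 ÷ 14.41 = CAD 839,603.49

CAD 839,603.49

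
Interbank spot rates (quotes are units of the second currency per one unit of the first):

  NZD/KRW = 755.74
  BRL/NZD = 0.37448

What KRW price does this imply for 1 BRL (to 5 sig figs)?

1 BRL × 0.37448 = 0.37448 NZD
0.37448 NZD × 755.74 = 283.01 KRW

BRL/KRW = 283.01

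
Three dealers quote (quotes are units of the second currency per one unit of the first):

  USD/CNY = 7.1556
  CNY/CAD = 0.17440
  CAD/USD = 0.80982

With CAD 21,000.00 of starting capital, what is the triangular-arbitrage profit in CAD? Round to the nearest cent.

Profitable loop is CAD → USD → CNY → CAD:
CAD 21,000.00 × 0.80982 = USD 17,006.22
USD 17,006.22 × 7.1556 = CNY 121,689.71
CNY 121,689.71 × 0.17440 = CAD 21,222.69
Profit = CAD 21,222.69 − CAD 21,000.00

Profit: CAD 222.69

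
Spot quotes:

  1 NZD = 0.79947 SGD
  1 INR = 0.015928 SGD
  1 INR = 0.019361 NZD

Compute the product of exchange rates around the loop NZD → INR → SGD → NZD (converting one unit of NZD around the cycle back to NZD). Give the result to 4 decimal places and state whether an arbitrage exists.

1.0290 (arbitrage exists)

Around NZD → INR → SGD → NZD: 1 ÷ 0.019361 × 0.015928 ÷ 0.79947 = 1.029038
Product > 1; profitable direction is NZD → INR → SGD → NZD.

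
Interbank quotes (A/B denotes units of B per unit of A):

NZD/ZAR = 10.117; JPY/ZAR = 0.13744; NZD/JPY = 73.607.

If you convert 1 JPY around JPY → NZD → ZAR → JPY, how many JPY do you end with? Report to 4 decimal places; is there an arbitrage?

Around JPY → NZD → ZAR → JPY: 1 ÷ 73.607 × 10.117 ÷ 0.13744 = 1.000045
Product ≈ 1 (deviation 0.004%, within rounding noise).

1.0000 (no arbitrage)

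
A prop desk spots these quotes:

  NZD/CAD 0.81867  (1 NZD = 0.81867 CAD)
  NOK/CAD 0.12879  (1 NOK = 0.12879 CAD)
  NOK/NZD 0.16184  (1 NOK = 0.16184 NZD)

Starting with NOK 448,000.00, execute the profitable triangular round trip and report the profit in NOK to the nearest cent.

Profitable loop is NOK → NZD → CAD → NOK:
NOK 448,000.00 × 0.16184 = NZD 72,504.32
NZD 72,504.32 × 0.81867 = CAD 59,357.11
CAD 59,357.11 ÷ 0.12879 = NOK 460,882.92
Profit = NOK 460,882.92 − NOK 448,000.00

Profit: NOK 12,882.92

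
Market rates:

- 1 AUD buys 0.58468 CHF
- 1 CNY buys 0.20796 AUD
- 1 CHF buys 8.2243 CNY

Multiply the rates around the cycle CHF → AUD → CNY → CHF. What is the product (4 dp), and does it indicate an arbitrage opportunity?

1.0000 (no arbitrage)

Around CHF → AUD → CNY → CHF: 1 ÷ 0.58468 ÷ 0.20796 ÷ 8.2243 = 1.000007
Product ≈ 1 (deviation 0.001%, within rounding noise).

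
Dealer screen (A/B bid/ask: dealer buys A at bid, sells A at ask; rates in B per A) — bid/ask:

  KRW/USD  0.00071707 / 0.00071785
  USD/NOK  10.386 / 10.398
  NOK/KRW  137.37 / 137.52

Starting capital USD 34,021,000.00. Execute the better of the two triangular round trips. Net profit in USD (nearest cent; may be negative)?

Best loop USD → NOK → KRW → USD:
USD 34,021,000.00 × 10.386 (sell USD at bid) = NOK 353,342,106.00
NOK 353,342,106.00 × 137.37 (sell NOK at bid) = KRW 48,538,605,101
KRW 48,538,605,101 × 0.00071707 (sell KRW at bid) = USD 34,805,577.56

Net profit: USD 784,577.56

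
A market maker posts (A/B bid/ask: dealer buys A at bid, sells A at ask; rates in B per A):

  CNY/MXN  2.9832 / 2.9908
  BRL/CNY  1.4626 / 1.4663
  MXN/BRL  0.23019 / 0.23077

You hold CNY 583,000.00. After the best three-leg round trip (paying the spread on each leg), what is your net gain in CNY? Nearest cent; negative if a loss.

Net profit: CNY 2,548.60

Best loop CNY → MXN → BRL → CNY:
CNY 583,000.00 × 2.9832 (sell CNY at bid) = MXN 1,739,205.60
MXN 1,739,205.60 × 0.23019 (sell MXN at bid) = BRL 400,347.74
BRL 400,347.74 × 1.4626 (sell BRL at bid) = CNY 585,548.60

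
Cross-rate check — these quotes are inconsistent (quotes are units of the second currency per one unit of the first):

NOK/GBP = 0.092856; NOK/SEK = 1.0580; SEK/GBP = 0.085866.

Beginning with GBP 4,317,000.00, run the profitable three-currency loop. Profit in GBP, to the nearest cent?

Profit: GBP 95,504.08

Profitable loop is GBP → SEK → NOK → GBP:
GBP 4,317,000.00 ÷ 0.085866 = SEK 50,276,011.46
SEK 50,276,011.46 ÷ 1.0580 = NOK 47,519,859.60
NOK 47,519,859.60 × 0.092856 = GBP 4,412,504.08
Profit = GBP 4,412,504.08 − GBP 4,317,000.00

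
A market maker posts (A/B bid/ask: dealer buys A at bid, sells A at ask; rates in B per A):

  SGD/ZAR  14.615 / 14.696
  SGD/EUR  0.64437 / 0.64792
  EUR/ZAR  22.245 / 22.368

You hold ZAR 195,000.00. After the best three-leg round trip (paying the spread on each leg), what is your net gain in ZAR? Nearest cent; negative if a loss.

Best loop ZAR → EUR → SGD → ZAR:
ZAR 195,000.00 ÷ 22.368 (buy EUR at ask) = EUR 8,717.81
EUR 8,717.81 ÷ 0.64792 (buy SGD at ask) = SGD 13,455.07
SGD 13,455.07 × 14.615 (sell SGD at bid) = ZAR 196,645.90

Net profit: ZAR 1,645.90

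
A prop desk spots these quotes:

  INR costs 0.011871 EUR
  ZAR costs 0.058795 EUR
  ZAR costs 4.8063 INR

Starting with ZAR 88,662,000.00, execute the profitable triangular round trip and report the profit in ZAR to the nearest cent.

Profit: ZAR 2,702,974.70

Profitable loop is ZAR → EUR → INR → ZAR:
ZAR 88,662,000.00 × 0.058795 = EUR 5,212,882.29
EUR 5,212,882.29 ÷ 0.011871 = INR 439,127,477.89
INR 439,127,477.89 ÷ 4.8063 = ZAR 91,364,974.70
Profit = ZAR 91,364,974.70 − ZAR 88,662,000.00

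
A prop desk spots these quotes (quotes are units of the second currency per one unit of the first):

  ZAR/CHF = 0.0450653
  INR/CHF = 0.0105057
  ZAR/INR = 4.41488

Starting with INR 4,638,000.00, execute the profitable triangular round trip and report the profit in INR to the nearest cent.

Profitable loop is INR → CHF → ZAR → INR:
INR 4,638,000.00 × 0.0105057 = CHF 48,725.44
CHF 48,725.44 ÷ 0.0450653 = ZAR 1,081,218.51
ZAR 1,081,218.51 × 4.41488 = INR 4,773,449.98
Profit = INR 4,773,449.98 − INR 4,638,000.00

Profit: INR 135,449.98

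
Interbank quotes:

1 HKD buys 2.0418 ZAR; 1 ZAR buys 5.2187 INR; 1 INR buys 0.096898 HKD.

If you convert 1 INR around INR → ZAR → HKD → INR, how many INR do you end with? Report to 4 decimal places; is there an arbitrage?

Around INR → ZAR → HKD → INR: 1 ÷ 5.2187 ÷ 2.0418 ÷ 0.096898 = 0.968522
Product < 1; profitable direction is INR → HKD → ZAR → INR.

0.9685 (arbitrage exists)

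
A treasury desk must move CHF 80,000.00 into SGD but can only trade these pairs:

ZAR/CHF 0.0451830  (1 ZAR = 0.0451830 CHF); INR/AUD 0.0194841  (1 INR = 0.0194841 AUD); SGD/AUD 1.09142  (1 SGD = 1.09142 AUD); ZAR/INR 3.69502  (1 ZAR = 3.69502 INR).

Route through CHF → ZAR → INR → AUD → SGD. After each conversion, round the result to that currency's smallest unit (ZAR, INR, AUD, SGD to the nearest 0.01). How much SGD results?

SGD 116,793.90

CHF 80,000.00 ÷ 0.0451830 = ZAR 1,770,577.43
ZAR 1,770,577.43 × 3.69502 = INR 6,542,319.02
INR 6,542,319.02 × 0.0194841 = AUD 127,471.20
AUD 127,471.20 ÷ 1.09142 = SGD 116,793.90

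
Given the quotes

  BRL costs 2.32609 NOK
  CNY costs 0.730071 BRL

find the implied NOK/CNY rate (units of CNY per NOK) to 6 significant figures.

1 NOK ÷ 2.32609 = 0.429906 BRL
0.429906 BRL ÷ 0.730071 = 0.588855 CNY

NOK/CNY = 0.588855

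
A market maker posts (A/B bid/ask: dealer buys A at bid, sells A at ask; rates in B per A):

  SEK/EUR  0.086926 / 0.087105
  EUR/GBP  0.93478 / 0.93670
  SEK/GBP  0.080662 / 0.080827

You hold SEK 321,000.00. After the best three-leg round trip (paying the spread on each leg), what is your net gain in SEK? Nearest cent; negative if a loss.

Best loop SEK → EUR → GBP → SEK:
SEK 321,000.00 × 0.086926 (sell SEK at bid) = EUR 27,903.25
EUR 27,903.25 × 0.93478 (sell EUR at bid) = GBP 26,083.40
GBP 26,083.40 ÷ 0.080827 (buy SEK at ask) = SEK 322,706.48

Net profit: SEK 1,706.48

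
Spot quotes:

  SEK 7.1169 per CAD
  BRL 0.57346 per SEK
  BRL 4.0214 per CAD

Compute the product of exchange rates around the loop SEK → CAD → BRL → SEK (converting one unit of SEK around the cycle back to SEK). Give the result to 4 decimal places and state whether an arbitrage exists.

0.9853 (arbitrage exists)

Around SEK → CAD → BRL → SEK: 1 ÷ 7.1169 × 4.0214 ÷ 0.57346 = 0.985334
Product < 1; profitable direction is SEK → BRL → CAD → SEK.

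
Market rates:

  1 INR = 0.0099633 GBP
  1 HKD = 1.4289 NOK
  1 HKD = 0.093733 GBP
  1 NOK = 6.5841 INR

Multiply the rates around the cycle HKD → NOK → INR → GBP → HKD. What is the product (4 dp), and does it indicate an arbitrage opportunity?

Around HKD → NOK → INR → GBP → HKD: 1 × 1.4289 × 6.5841 × 0.0099633 ÷ 0.093733 = 1.000021
Product ≈ 1 (deviation 0.002%, within rounding noise).

1.0000 (no arbitrage)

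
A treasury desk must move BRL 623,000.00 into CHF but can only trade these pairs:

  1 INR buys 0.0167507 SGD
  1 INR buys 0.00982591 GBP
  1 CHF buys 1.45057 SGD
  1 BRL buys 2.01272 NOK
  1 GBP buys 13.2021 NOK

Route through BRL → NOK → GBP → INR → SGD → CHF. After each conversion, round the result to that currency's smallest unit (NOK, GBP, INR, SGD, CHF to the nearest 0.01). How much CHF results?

CHF 111,622.02

BRL 623,000.00 × 2.01272 = NOK 1,253,924.56
NOK 1,253,924.56 ÷ 13.2021 = GBP 94,979.17
GBP 94,979.17 ÷ 0.00982591 = INR 9,666,195.80
INR 9,666,195.80 × 0.0167507 = SGD 161,915.55
SGD 161,915.55 ÷ 1.45057 = CHF 111,622.02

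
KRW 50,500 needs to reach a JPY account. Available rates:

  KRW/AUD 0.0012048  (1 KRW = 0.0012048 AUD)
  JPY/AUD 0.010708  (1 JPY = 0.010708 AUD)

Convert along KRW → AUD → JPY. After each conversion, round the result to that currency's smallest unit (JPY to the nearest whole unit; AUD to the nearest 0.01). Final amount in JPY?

KRW 50,500 × 0.0012048 = AUD 60.84
AUD 60.84 ÷ 0.010708 = JPY 5,682

JPY 5,682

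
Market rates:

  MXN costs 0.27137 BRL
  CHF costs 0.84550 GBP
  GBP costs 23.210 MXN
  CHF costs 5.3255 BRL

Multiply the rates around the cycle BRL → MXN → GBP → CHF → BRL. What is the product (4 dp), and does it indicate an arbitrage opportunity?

Around BRL → MXN → GBP → CHF → BRL: 1 ÷ 0.27137 ÷ 23.210 ÷ 0.84550 × 5.3255 = 1.000023
Product ≈ 1 (deviation 0.002%, within rounding noise).

1.0000 (no arbitrage)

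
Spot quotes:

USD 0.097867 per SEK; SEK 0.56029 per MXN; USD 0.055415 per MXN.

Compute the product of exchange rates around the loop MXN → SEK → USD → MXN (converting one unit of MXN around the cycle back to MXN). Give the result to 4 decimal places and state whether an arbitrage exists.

Around MXN → SEK → USD → MXN: 1 × 0.56029 × 0.097867 ÷ 0.055415 = 0.989514
Product < 1; profitable direction is MXN → USD → SEK → MXN.

0.9895 (arbitrage exists)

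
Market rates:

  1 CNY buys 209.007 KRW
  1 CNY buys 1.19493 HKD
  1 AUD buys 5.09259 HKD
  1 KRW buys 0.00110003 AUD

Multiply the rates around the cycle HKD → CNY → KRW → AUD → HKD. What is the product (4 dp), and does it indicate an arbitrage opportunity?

0.9799 (arbitrage exists)

Around HKD → CNY → KRW → AUD → HKD: 1 ÷ 1.19493 × 209.007 × 0.00110003 × 5.09259 = 0.979855
Product < 1; profitable direction is HKD → AUD → KRW → CNY → HKD.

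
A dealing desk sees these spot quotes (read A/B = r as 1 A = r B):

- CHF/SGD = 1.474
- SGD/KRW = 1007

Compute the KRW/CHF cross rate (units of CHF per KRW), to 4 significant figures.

KRW/CHF = 0.0006737

1 KRW ÷ 1007 = 0.000993049 SGD
0.000993049 SGD ÷ 1.474 = 0.00067371 CHF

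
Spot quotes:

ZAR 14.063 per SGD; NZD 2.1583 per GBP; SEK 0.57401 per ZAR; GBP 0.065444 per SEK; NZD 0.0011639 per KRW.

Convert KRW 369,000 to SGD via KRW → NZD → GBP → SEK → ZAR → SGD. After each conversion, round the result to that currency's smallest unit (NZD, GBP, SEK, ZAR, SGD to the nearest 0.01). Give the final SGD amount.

SGD 376.67

KRW 369,000 × 0.0011639 = NZD 429.48
NZD 429.48 ÷ 2.1583 = GBP 198.99
GBP 198.99 ÷ 0.065444 = SEK 3,040.61
SEK 3,040.61 ÷ 0.57401 = ZAR 5,297.14
ZAR 5,297.14 ÷ 14.063 = SGD 376.67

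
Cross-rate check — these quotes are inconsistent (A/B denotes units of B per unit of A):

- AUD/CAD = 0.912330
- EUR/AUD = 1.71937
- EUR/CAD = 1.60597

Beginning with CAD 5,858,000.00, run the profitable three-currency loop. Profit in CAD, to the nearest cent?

Profitable loop is CAD → AUD → EUR → CAD:
CAD 5,858,000.00 ÷ 0.912330 = AUD 6,420,922.25
AUD 6,420,922.25 ÷ 1.71937 = EUR 3,734,462.19
EUR 3,734,462.19 × 1.60597 = CAD 5,997,434.24
Profit = CAD 5,997,434.24 − CAD 5,858,000.00

Profit: CAD 139,434.24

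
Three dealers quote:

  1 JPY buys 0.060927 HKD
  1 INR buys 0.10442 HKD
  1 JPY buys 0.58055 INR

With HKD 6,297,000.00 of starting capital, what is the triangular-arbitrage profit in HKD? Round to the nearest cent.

Profit: HKD 31,782.48

Profitable loop is HKD → INR → JPY → HKD:
HKD 6,297,000.00 ÷ 0.10442 = INR 60,304,539.36
INR 60,304,539.36 ÷ 0.58055 = JPY 103,874,842
JPY 103,874,842 × 0.060927 = HKD 6,328,782.48
Profit = HKD 6,328,782.48 − HKD 6,297,000.00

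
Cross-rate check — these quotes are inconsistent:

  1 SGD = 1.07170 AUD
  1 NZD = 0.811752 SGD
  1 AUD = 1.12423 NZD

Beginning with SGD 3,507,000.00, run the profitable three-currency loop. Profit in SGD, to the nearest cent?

Profitable loop is SGD → NZD → AUD → SGD:
SGD 3,507,000.00 ÷ 0.811752 = NZD 4,320,285.01
NZD 4,320,285.01 ÷ 1.12423 = AUD 3,842,883.59
AUD 3,842,883.59 ÷ 1.07170 = SGD 3,585,782.95
Profit = SGD 3,585,782.95 − SGD 3,507,000.00

Profit: SGD 78,782.95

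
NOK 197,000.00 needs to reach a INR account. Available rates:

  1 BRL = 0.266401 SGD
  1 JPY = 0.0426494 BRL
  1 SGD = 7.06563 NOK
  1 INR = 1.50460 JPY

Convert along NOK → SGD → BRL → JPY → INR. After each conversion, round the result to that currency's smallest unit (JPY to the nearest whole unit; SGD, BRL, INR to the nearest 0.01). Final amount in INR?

NOK 197,000.00 ÷ 7.06563 = SGD 27,881.45
SGD 27,881.45 ÷ 0.266401 = BRL 104,659.70
BRL 104,659.70 ÷ 0.0426494 = JPY 2,453,955
JPY 2,453,955 ÷ 1.50460 = INR 1,630,968.36

INR 1,630,968.36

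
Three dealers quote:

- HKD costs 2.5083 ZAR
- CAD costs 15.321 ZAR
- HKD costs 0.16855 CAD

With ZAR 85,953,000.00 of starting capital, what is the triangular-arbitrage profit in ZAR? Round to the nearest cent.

Profitable loop is ZAR → HKD → CAD → ZAR:
ZAR 85,953,000.00 ÷ 2.5083 = HKD 34,267,432.13
HKD 34,267,432.13 × 0.16855 = CAD 5,775,775.68
CAD 5,775,775.68 × 15.321 = ZAR 88,490,659.27
Profit = ZAR 88,490,659.27 − ZAR 85,953,000.00

Profit: ZAR 2,537,659.27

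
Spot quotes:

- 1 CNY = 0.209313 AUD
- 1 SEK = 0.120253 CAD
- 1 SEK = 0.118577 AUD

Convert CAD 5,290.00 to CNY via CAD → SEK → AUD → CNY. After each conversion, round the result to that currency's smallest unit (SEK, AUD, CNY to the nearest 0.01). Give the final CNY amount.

CNY 24,920.91

CAD 5,290.00 ÷ 0.120253 = SEK 43,990.59
SEK 43,990.59 × 0.118577 = AUD 5,216.27
AUD 5,216.27 ÷ 0.209313 = CNY 24,920.91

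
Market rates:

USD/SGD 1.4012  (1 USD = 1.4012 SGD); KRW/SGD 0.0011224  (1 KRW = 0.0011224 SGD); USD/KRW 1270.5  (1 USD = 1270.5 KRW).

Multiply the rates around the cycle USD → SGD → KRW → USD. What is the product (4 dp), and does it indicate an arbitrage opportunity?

0.9826 (arbitrage exists)

Around USD → SGD → KRW → USD: 1 × 1.4012 ÷ 0.0011224 ÷ 1270.5 = 0.982602
Product < 1; profitable direction is USD → KRW → SGD → USD.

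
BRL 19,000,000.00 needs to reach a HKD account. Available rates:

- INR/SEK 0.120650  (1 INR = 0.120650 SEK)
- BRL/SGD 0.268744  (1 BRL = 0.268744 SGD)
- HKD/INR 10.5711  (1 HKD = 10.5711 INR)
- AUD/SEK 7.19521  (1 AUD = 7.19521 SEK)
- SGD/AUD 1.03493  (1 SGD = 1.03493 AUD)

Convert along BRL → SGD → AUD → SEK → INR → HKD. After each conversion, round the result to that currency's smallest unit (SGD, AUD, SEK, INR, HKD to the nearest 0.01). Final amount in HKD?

HKD 29,812,563.43

BRL 19,000,000.00 × 0.268744 = SGD 5,106,136.00
SGD 5,106,136.00 × 1.03493 = AUD 5,284,493.33
AUD 5,284,493.33 × 7.19521 = SEK 38,023,039.25
SEK 38,023,039.25 ÷ 0.120650 = INR 315,151,589.31
INR 315,151,589.31 ÷ 10.5711 = HKD 29,812,563.43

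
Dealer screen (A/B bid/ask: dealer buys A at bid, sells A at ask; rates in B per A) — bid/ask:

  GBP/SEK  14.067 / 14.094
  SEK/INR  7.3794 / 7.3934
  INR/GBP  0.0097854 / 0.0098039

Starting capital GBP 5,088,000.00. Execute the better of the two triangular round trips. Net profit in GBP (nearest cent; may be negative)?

Best loop GBP → SEK → INR → GBP:
GBP 5,088,000.00 × 14.067 (sell GBP at bid) = SEK 71,572,896.00
SEK 71,572,896.00 × 7.3794 (sell SEK at bid) = INR 528,165,028.74
INR 528,165,028.74 × 0.0097854 (sell INR at bid) = GBP 5,168,306.07

Net profit: GBP 80,306.07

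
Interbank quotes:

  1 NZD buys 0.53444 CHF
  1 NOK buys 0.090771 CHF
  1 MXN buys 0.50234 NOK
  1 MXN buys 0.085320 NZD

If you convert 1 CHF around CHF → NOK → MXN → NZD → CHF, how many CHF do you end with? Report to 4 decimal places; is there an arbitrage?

1.0000 (no arbitrage)

Around CHF → NOK → MXN → NZD → CHF: 1 ÷ 0.090771 ÷ 0.50234 × 0.085320 × 0.53444 = 1.000011
Product ≈ 1 (deviation 0.001%, within rounding noise).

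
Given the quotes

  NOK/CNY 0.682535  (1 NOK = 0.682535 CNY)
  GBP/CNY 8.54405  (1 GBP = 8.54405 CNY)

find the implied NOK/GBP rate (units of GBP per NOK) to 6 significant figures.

NOK/GBP = 0.0798842

1 NOK × 0.682535 = 0.682535 CNY
0.682535 CNY ÷ 8.54405 = 0.0798842 GBP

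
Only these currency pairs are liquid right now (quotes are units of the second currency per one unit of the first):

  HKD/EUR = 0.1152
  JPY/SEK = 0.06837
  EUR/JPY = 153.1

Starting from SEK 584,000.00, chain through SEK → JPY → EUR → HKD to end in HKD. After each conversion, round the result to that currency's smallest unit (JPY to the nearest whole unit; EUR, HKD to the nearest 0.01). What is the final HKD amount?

HKD 484,305.73

SEK 584,000.00 ÷ 0.06837 = JPY 8,541,758
JPY 8,541,758 ÷ 153.1 = EUR 55,792.02
EUR 55,792.02 ÷ 0.1152 = HKD 484,305.73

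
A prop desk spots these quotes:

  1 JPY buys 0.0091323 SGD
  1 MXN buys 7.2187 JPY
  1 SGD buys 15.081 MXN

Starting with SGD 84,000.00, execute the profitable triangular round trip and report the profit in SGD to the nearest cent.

Profitable loop is SGD → JPY → MXN → SGD:
SGD 84,000.00 ÷ 0.0091323 = JPY 9,198,121
JPY 9,198,121 ÷ 7.2187 = MXN 1,274,207.40
MXN 1,274,207.40 ÷ 15.081 = SGD 84,490.91
Profit = SGD 84,490.91 − SGD 84,000.00

Profit: SGD 490.91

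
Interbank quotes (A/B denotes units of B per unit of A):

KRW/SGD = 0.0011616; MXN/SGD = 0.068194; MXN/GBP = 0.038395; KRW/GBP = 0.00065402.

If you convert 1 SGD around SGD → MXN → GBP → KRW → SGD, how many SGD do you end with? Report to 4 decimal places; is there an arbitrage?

Around SGD → MXN → GBP → KRW → SGD: 1 ÷ 0.068194 × 0.038395 ÷ 0.00065402 × 0.0011616 = 0.999986
Product ≈ 1 (deviation 0.001%, within rounding noise).

1.0000 (no arbitrage)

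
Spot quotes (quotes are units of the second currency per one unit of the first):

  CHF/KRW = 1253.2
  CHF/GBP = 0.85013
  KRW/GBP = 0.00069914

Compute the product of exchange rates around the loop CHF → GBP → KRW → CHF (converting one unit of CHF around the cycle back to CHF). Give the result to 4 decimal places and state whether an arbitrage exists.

Around CHF → GBP → KRW → CHF: 1 × 0.85013 ÷ 0.00069914 ÷ 1253.2 = 0.970288
Product < 1; profitable direction is CHF → KRW → GBP → CHF.

0.9703 (arbitrage exists)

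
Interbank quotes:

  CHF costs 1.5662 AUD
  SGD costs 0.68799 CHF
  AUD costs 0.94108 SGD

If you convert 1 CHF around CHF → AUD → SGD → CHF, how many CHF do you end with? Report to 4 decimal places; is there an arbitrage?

1.0140 (arbitrage exists)

Around CHF → AUD → SGD → CHF: 1 × 1.5662 × 0.94108 × 0.68799 = 1.014042
Product > 1; profitable direction is CHF → AUD → SGD → CHF.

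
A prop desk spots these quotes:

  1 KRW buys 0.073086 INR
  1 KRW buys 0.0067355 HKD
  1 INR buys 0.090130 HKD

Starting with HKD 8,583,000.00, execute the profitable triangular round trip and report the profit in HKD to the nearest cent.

Profit: HKD 193,177.30

Profitable loop is HKD → INR → KRW → HKD:
HKD 8,583,000.00 ÷ 0.090130 = INR 95,229,113.50
INR 95,229,113.50 ÷ 0.073086 = KRW 1,302,973,394
KRW 1,302,973,394 × 0.0067355 = HKD 8,776,177.30
Profit = HKD 8,776,177.30 − HKD 8,583,000.00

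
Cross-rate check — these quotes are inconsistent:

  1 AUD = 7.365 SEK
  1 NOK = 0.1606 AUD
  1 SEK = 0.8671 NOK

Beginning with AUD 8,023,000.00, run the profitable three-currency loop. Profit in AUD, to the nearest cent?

Profitable loop is AUD → SEK → NOK → AUD:
AUD 8,023,000.00 × 7.365 = SEK 59,089,395.00
SEK 59,089,395.00 × 0.8671 = NOK 51,236,414.40
NOK 51,236,414.40 × 0.1606 = AUD 8,228,568.15
Profit = AUD 8,228,568.15 − AUD 8,023,000.00

Profit: AUD 205,568.15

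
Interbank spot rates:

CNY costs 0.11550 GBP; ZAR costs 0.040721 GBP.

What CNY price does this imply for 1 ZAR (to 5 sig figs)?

1 ZAR × 0.040721 = 0.040721 GBP
0.040721 GBP ÷ 0.11550 = 0.352563 CNY

ZAR/CNY = 0.35256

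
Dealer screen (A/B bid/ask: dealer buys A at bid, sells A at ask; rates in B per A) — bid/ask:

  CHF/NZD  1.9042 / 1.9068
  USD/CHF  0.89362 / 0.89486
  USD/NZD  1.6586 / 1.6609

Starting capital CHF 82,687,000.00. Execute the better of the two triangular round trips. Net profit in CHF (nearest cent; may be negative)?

Best loop CHF → NZD → USD → CHF:
CHF 82,687,000.00 × 1.9042 (sell CHF at bid) = NZD 157,452,585.40
NZD 157,452,585.40 ÷ 1.6609 (buy USD at ask) = USD 94,799,557.71
USD 94,799,557.71 × 0.89362 (sell USD at bid) = CHF 84,714,780.76

Net profit: CHF 2,027,780.76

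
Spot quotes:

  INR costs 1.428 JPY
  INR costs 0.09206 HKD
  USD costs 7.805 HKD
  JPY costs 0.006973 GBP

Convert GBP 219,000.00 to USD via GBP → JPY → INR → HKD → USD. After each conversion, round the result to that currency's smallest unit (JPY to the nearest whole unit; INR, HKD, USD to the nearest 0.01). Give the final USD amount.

GBP 219,000.00 ÷ 0.006973 = JPY 31,406,855
JPY 31,406,855 ÷ 1.428 = INR 21,993,595.94
INR 21,993,595.94 × 0.09206 = HKD 2,024,730.44
HKD 2,024,730.44 ÷ 7.805 = USD 259,414.53

USD 259,414.53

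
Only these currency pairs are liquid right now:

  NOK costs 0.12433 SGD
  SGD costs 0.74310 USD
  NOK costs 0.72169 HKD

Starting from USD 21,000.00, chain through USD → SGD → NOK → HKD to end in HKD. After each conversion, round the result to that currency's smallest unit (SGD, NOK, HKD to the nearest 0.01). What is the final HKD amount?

HKD 164,038.87

USD 21,000.00 ÷ 0.74310 = SGD 28,259.99
SGD 28,259.99 ÷ 0.12433 = NOK 227,298.24
NOK 227,298.24 × 0.72169 = HKD 164,038.87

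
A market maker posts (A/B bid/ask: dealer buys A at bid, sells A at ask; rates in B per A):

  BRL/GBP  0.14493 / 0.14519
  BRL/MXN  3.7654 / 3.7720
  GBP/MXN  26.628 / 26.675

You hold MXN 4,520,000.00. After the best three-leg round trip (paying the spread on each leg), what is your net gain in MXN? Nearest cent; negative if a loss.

Best loop MXN → BRL → GBP → MXN:
MXN 4,520,000.00 ÷ 3.7720 (buy BRL at ask) = BRL 1,198,303.29
BRL 1,198,303.29 × 0.14493 (sell BRL at bid) = GBP 173,670.10
GBP 173,670.10 × 26.628 (sell GBP at bid) = MXN 4,624,487.30

Net profit: MXN 104,487.30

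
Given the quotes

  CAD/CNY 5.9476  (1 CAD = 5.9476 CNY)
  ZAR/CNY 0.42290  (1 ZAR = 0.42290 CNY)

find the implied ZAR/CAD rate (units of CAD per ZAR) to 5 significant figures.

ZAR/CAD = 0.071104

1 ZAR × 0.42290 = 0.4229 CNY
0.4229 CNY ÷ 5.9476 = 0.0711043 CAD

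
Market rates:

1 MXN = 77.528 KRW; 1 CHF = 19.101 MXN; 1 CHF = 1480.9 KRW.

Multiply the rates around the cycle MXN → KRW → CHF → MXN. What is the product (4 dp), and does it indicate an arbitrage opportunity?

1.0000 (no arbitrage)

Around MXN → KRW → CHF → MXN: 1 × 77.528 ÷ 1480.9 × 19.101 = 0.999975
Product ≈ 1 (deviation 0.003%, within rounding noise).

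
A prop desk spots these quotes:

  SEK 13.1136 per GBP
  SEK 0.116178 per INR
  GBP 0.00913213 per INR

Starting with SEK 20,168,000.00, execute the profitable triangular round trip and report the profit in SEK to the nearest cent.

Profitable loop is SEK → INR → GBP → SEK:
SEK 20,168,000.00 ÷ 0.116178 = INR 173,595,689.37
INR 173,595,689.37 × 0.00913213 = GBP 1,585,298.40
GBP 1,585,298.40 × 13.1136 = SEK 20,788,969.13
Profit = SEK 20,788,969.13 − SEK 20,168,000.00

Profit: SEK 620,969.13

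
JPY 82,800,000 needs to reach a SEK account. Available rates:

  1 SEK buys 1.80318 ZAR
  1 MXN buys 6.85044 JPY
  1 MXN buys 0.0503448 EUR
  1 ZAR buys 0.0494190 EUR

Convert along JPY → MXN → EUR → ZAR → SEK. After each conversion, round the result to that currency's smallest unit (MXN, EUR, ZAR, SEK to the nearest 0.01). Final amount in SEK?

JPY 82,800,000 ÷ 6.85044 = MXN 12,086,814.86
MXN 12,086,814.86 × 0.0503448 = EUR 608,508.28
EUR 608,508.28 ÷ 0.0494190 = ZAR 12,313,245.51
ZAR 12,313,245.51 ÷ 1.80318 = SEK 6,828,628.04

SEK 6,828,628.04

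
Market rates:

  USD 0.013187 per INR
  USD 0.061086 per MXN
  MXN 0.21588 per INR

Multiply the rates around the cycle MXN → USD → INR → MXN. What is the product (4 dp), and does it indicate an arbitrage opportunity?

1.0000 (no arbitrage)

Around MXN → USD → INR → MXN: 1 × 0.061086 ÷ 0.013187 × 0.21588 = 1.000019
Product ≈ 1 (deviation 0.002%, within rounding noise).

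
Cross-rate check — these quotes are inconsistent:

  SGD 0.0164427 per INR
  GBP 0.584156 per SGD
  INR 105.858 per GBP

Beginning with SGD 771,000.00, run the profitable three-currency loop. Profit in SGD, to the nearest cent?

Profit: SGD 12,934.97

Profitable loop is SGD → GBP → INR → SGD:
SGD 771,000.00 × 0.584156 = GBP 450,384.28
GBP 450,384.28 × 105.858 = INR 47,676,778.69
INR 47,676,778.69 × 0.0164427 = SGD 783,934.97
Profit = SGD 783,934.97 − SGD 771,000.00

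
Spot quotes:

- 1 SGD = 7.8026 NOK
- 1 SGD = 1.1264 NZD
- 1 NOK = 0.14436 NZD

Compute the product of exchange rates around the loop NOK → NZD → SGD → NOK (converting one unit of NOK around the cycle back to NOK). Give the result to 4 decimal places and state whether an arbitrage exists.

Around NOK → NZD → SGD → NOK: 1 × 0.14436 ÷ 1.1264 × 7.8026 = 0.999985
Product ≈ 1 (deviation 0.001%, within rounding noise).

1.0000 (no arbitrage)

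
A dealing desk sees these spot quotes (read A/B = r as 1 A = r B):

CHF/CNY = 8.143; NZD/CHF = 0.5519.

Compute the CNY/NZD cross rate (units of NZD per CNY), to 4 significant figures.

CNY/NZD = 0.2225

1 CNY ÷ 8.143 = 0.122805 CHF
0.122805 CHF ÷ 0.5519 = 0.222513 NZD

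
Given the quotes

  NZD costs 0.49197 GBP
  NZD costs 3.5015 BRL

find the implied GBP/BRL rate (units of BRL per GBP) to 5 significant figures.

1 GBP ÷ 0.49197 = 2.03264 NZD
2.03264 NZD × 3.5015 = 7.1173 BRL

GBP/BRL = 7.1173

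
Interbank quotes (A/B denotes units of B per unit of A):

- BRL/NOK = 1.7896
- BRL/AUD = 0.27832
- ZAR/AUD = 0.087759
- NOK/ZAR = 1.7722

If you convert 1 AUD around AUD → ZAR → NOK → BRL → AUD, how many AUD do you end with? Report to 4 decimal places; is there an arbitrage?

1.0000 (no arbitrage)

Around AUD → ZAR → NOK → BRL → AUD: 1 ÷ 0.087759 ÷ 1.7722 ÷ 1.7896 × 0.27832 = 0.999963
Product ≈ 1 (deviation 0.004%, within rounding noise).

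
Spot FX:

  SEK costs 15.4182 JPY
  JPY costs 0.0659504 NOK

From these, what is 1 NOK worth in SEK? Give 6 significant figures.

1 NOK ÷ 0.0659504 = 15.1629 JPY
15.1629 JPY ÷ 15.4182 = 0.983442 SEK

NOK/SEK = 0.983442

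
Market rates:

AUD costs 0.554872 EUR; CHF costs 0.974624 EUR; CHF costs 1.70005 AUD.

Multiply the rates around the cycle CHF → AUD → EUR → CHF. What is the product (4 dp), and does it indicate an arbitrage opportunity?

0.9679 (arbitrage exists)

Around CHF → AUD → EUR → CHF: 1 × 1.70005 × 0.554872 ÷ 0.974624 = 0.967871
Product < 1; profitable direction is CHF → EUR → AUD → CHF.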